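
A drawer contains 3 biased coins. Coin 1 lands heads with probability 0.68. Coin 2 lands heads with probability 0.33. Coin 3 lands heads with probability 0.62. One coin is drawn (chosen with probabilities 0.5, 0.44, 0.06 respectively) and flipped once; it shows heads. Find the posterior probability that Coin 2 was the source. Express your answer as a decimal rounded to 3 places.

Posterior probability ≈ 0.278

P(heads|C1) = 0.68; P(heads|C2) = 0.33; P(heads|C3) = 0.62.
Prior × likelihood for each source: 0.5·0.68=0.3400, 0.44·0.33=0.1452, 0.06·0.62=0.03720. Summing gives P(heads) = 0.52240.
P(Coin 2 | heads) = 0.1452 / 0.52240 = 0.278.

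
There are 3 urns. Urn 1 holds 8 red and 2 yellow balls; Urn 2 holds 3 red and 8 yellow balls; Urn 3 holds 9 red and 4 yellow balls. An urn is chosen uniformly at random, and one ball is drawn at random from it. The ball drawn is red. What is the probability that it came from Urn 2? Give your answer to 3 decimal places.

Tabulate prior·likelihood by source: [1] prior 0.333333, lik 0.8, product 0.2667; [2] prior 0.333333, lik 0.2727, product 0.09091; [3] prior 0.333333, lik 0.6923, product 0.2308.
Normalizing constant = 0.58834; the posterior for Urn 2 is its product over the sum, 0.09091/0.58834 = 0.155.

Posterior probability ≈ 0.155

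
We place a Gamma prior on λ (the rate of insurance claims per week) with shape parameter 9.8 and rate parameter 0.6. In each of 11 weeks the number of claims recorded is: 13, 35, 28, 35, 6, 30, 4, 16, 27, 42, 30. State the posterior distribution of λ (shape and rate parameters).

Posterior: Gamma(shape=275.8, rate=11.6)

Total count ∑xᵢ = 266 over n = 11 weeks.
Gamma is conjugate to the Poisson likelihood: posterior is Gamma(shape = 9.8+266 = 275.8, rate = 0.6+11 = 11.6).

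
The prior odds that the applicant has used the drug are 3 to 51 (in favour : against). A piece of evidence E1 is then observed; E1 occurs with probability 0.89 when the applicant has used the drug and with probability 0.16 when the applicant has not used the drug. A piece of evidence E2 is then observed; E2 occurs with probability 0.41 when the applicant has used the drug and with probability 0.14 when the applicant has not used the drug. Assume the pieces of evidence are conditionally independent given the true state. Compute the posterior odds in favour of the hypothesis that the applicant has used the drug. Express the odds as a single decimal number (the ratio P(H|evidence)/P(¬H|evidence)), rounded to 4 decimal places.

Prior odds = 3/51 = 0.058824.
Likelihood ratio for E1 = 0.89/0.16 = 5.5625.
Likelihood ratio for E2 = 0.41/0.14 = 2.9286.
Posterior odds = prior odds × LR₁ × LR₂ = 0.95825.

Posterior odds ≈ 0.9582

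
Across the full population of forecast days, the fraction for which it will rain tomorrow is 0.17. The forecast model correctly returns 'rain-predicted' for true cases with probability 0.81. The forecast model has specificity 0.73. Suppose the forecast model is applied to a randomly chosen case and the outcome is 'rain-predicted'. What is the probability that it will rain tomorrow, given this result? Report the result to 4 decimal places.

P(H | E) ≈ 0.3806

Let H be the event that it will rain tomorrow. P(H) = 0.17, so P(¬H) = 0.83. With E the 'rain-predicted' result, P(E|H) = 0.81 and P(E|¬H) = 0.27.
P(E) = 0.81·0.17 + 0.27·0.83 = 0.13770 + 0.22410 = 0.36180.
By Bayes' theorem, P(H|E) = 0.13770 / 0.36180 = 0.3806.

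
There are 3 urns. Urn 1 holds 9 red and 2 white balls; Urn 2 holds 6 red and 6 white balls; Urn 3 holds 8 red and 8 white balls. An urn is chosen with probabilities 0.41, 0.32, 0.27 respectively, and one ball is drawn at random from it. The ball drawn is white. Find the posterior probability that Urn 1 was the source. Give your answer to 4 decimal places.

Posterior probability ≈ 0.2017

Tabulate prior·likelihood by source: [1] prior 0.41, lik 0.1818, product 0.07455; [2] prior 0.32, lik 0.5, product 0.1600; [3] prior 0.27, lik 0.5, product 0.1350.
Normalizing constant = 0.36955; the posterior for Urn 1 is its product over the sum, 0.07455/0.36955 = 0.2017.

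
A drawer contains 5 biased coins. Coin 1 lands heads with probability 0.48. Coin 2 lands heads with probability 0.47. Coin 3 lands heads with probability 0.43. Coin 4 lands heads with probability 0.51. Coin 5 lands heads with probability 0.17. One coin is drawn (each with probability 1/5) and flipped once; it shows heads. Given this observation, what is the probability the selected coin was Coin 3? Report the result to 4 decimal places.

Posterior probability ≈ 0.2087

P(heads|C1) = 0.48; P(heads|C2) = 0.47; P(heads|C3) = 0.43; P(heads|C4) = 0.51; P(heads|C5) = 0.17.
Prior × likelihood for each source: 0.2·0.48=0.09600, 0.2·0.47=0.09400, 0.2·0.43=0.08600, 0.2·0.51=0.1020, 0.2·0.17=0.03400. Summing gives P(heads) = 0.41200.
P(Coin 3 | heads) = 0.08600 / 0.41200 = 0.2087.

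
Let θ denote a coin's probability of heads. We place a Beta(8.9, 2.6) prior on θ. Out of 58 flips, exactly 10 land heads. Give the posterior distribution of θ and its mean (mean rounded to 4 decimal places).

Posterior: Beta(18.9, 50.6); mean ≈ 0.2719

The binomial likelihood is conjugate to the Beta prior: with 10 successes and 48 failures, the posterior is Beta(8.9+10, 2.6+48) = Beta(18.9, 50.6).
Posterior mean = α/(α+β) = 18.9/69.5 = 0.2719.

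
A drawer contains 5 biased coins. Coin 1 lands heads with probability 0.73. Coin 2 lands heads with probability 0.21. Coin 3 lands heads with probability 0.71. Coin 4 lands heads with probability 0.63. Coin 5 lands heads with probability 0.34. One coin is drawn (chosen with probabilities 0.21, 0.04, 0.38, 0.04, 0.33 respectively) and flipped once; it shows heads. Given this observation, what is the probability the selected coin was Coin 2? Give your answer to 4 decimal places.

Posterior probability ≈ 0.0148

P(heads|C1) = 0.73; P(heads|C2) = 0.21; P(heads|C3) = 0.71; P(heads|C4) = 0.63; P(heads|C5) = 0.34.
Prior × likelihood for each source: 0.21·0.73=0.1533, 0.04·0.21=0.008400, 0.38·0.71=0.2698, 0.04·0.63=0.02520, 0.33·0.34=0.1122. Summing gives P(heads) = 0.56890.
P(Coin 2 | heads) = 0.008400 / 0.56890 = 0.0148.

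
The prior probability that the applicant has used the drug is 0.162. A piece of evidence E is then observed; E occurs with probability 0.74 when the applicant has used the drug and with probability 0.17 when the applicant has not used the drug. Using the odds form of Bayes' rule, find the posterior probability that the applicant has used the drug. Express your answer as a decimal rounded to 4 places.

Prior odds = 0.162/(1−0.162) = 0.19332. In log-odds, ln(0.19332) = -1.6434.
Add log likelihood ratio: ln(4.3529) = 1.4709.
Posterior log-odds = -0.17257, so posterior odds = exp(-0.17257) = 0.84150. Converting, P(H|E) = 0.84150/1.8415 = 0.4570.

Posterior probability ≈ 0.4570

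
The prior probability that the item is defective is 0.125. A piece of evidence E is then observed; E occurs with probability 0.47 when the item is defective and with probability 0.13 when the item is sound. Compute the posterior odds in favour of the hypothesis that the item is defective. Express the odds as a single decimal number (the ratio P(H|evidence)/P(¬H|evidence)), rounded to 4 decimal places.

Posterior odds ≈ 0.5165

Prior odds = 0.125/(1−0.125) = 0.14286. In log-odds, ln(0.14286) = -1.9459.
Add log likelihood ratio: ln(3.6154) = 1.2852.
Posterior log-odds = -0.66071, so posterior odds = exp(-0.66071) = 0.51648.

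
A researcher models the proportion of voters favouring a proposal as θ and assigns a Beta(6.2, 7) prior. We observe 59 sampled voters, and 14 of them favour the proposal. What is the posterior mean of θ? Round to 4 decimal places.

Posterior mean ≈ 0.2798

The binomial likelihood is conjugate to the Beta prior: with 14 successes and 45 failures, the posterior is Beta(6.2+14, 7+45) = Beta(20.2, 52).
E[θ | data] = 20.2/(20.2+52) = 0.2798.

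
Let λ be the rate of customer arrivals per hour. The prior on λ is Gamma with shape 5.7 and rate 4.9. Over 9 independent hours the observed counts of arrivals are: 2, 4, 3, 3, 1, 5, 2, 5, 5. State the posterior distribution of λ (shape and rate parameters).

Posterior: Gamma(shape=35.7, rate=13.9)

The Poisson likelihood adds the total count to the shape and the number of exposure periods to the rate. Here ∑xᵢ = 30 and n = 9, so shape 5.7→35.7 and rate 4.9→13.9.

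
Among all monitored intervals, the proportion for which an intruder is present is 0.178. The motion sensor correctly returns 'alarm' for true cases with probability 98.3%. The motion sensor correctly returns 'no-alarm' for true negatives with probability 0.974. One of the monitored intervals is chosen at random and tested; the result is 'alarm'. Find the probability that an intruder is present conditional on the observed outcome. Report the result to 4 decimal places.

Let H be the event that an intruder is present. P(H) = 0.178, so P(¬H) = 0.822. With E the 'alarm' result, P(E|H) = 0.983 and P(E|¬H) = 0.026.
P(E) = 0.983·0.178 + 0.026·0.822 = 0.17497 + 0.021372 = 0.19635.
By Bayes' theorem, P(H|E) = 0.17497 / 0.19635 = 0.8912.

P(H | E) ≈ 0.8912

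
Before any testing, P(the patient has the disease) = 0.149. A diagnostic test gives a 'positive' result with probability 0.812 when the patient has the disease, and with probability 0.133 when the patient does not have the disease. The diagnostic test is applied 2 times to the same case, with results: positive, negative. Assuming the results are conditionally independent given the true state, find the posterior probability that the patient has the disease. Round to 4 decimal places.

With H the event that the patient has the disease, the joint likelihood of the observed sequence is P(data|H) = 0.812·0.188 = 0.15266 and P(data|¬H) = 0.133·0.867 = 0.11531.
Bayes: P(H|data) = 0.149·0.15266 / (0.149·0.15266 + 0.851·0.11531) = 0.022746/0.12088 = 0.1882.

Posterior P(H) ≈ 0.1882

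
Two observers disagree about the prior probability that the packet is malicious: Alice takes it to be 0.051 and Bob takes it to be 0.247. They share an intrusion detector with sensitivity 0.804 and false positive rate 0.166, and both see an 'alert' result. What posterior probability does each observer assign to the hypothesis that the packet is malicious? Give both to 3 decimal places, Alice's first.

P('+'|H) = 0.804, P('+'|¬H) = 0.166.
Alice: numerator 0.804·0.051 = 0.041004; evidence = 0.041004+0.166·0.949 = 0.19854; posterior = 0.207.
Bob: numerator 0.804·0.247 = 0.19859; evidence = 0.19859+0.166·0.753 = 0.32359; posterior = 0.614.

Alice: 0.207; Bob: 0.614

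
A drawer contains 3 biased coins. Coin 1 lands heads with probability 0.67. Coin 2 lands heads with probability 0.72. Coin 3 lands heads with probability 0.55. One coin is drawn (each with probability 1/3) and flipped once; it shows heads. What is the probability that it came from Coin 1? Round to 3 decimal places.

Posterior probability ≈ 0.345

P(heads|C1) = 0.67; P(heads|C2) = 0.72; P(heads|C3) = 0.55.
Prior × likelihood for each source: 0.333333·0.67=0.2233, 0.333333·0.72=0.2400, 0.333333·0.55=0.1833. Summing gives P(heads) = 0.64667.
P(Coin 1 | heads) = 0.2233 / 0.64667 = 0.345.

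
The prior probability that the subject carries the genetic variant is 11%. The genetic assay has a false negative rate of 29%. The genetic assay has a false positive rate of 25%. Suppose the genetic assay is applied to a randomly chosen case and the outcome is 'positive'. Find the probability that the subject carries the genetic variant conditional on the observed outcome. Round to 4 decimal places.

Let H be the event that the subject carries the genetic variant. P(H) = 0.11, so P(¬H) = 0.89. With E the 'positive' result, P(E|H) = 0.71 and P(E|¬H) = 0.25.
P(E) = 0.71·0.11 + 0.25·0.89 = 0.078100 + 0.22250 = 0.30060.
By Bayes' theorem, P(H|E) = 0.078100 / 0.30060 = 0.2598.

P(H | E) ≈ 0.2598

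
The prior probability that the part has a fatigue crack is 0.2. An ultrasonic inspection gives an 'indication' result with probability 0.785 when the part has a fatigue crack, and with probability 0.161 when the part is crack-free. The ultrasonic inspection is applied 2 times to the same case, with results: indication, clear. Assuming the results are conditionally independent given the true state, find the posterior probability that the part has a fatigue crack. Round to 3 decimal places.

Posterior P(H) ≈ 0.238

With H the event that the part has a fatigue crack, the joint likelihood of the observed sequence is P(data|H) = 0.785·0.215 = 0.16878 and P(data|¬H) = 0.161·0.839 = 0.13508.
Bayes: P(H|data) = 0.2·0.16878 / (0.2·0.16878 + 0.8·0.13508) = 0.033755/0.14182 = 0.2380.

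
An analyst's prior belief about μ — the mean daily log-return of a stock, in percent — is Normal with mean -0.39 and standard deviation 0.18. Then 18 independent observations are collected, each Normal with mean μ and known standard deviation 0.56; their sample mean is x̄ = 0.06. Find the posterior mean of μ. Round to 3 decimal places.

Posterior mean ≈ -0.097

Prior precision 1/τ₀² = 1/0.18² = 30.8642; data precision n/σ² = 18/0.56² = 57.3980.
Posterior precision = 30.8642 + 57.3980 = 88.2622.
Posterior mean = (30.8642·-0.39 + 57.3980·0.06) / 88.2622 = -0.097.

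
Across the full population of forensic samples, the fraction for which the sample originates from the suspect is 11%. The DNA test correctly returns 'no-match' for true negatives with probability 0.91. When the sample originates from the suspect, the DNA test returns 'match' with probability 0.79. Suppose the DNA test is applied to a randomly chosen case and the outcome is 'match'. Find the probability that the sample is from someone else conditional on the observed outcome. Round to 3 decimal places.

P(¬H | E) ≈ 0.480

Let H be the event that the sample originates from the suspect. P(H) = 0.11, so P(¬H) = 0.89. With E the 'match' result, P(E|H) = 0.79 and P(E|¬H) = 0.09.
P(E) = 0.79·0.11 + 0.09·0.89 = 0.086900 + 0.080100 = 0.16700.
By Bayes' theorem, P(H|E) = 0.086900 / 0.16700 = 0.520. Hence P(¬H|E) = 1 − 0.520 = 0.480.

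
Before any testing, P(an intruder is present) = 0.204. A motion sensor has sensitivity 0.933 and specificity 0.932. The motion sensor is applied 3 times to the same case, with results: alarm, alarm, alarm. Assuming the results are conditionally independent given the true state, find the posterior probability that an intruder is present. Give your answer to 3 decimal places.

Let H be the event that an intruder is present; start with P(H) = 0.204. P('alarm'|H) = 0.933, P('alarm'|¬H) = 0.068.
Update on result 1 ('alarm'): P(H) ← 0.933·0.2040 / (0.933·0.2040 + 0.068·0.7960) = 0.19033/0.24446 = 0.7786.
Update on result 2 ('alarm'): P(H) ← 0.933·0.7786 / (0.933·0.7786 + 0.068·0.2214) = 0.72642/0.74147 = 0.9797.
Update on result 3 ('alarm'): P(H) ← 0.933·0.9797 / (0.933·0.9797 + 0.068·0.0203) = 0.91405/0.91544 = 0.9985.

Posterior P(H) ≈ 0.998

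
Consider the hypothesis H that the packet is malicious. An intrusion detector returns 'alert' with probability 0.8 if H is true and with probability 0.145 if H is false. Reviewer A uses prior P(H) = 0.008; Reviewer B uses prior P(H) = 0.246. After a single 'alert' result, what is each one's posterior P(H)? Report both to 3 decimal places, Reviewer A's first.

P('+'|H) = 0.8, P('+'|¬H) = 0.145.
Reviewer A: numerator 0.8·0.008 = 0.0064000; evidence = 0.0064000+0.145·0.992 = 0.15024; posterior = 0.043.
Reviewer B: numerator 0.8·0.246 = 0.19680; evidence = 0.19680+0.145·0.754 = 0.30613; posterior = 0.643.

Reviewer A: 0.043; Reviewer B: 0.643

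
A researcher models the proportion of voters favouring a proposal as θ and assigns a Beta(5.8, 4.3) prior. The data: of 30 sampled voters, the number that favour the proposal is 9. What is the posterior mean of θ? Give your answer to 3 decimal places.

Observing 9 successes and 21 failures updates Beta(5.8, 4.3) by adding the success and failure counts to the two shape parameters: α = 5.8+9 = 14.8, β = 4.3+21 = 25.3.
E[θ | data] = 14.8/(14.8+25.3) = 0.369.

Posterior mean ≈ 0.369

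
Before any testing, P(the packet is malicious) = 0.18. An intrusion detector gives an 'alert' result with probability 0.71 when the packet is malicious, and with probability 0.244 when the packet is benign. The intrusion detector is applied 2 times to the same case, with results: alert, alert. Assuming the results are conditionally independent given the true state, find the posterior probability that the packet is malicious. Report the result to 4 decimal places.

Let H be the event that the packet is malicious; start with P(H) = 0.18. P('alert'|H) = 0.71, P('alert'|¬H) = 0.244.
Update on result 1 ('alert'): P(H) ← 0.71·0.1800 / (0.71·0.1800 + 0.244·0.8200) = 0.12780/0.32788 = 0.3898.
Update on result 2 ('alert'): P(H) ← 0.71·0.3898 / (0.71·0.3898 + 0.244·0.6102) = 0.27674/0.42564 = 0.6502.

Posterior P(H) ≈ 0.6502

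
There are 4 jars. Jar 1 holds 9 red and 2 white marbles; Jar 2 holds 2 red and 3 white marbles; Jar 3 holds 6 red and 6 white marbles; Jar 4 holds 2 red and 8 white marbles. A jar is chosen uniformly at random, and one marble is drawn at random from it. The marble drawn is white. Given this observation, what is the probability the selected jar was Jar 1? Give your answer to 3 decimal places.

P(white|Jar 1) = 0.1818; P(white|Jar 2) = 0.6; P(white|Jar 3) = 0.5; P(white|Jar 4) = 0.8.
Prior × likelihood for each source: 0.25·0.1818=0.04545, 0.25·0.6=0.1500, 0.25·0.5=0.1250, 0.25·0.8=0.2000. Summing gives P(white) = 0.52045.
P(Jar 1 | white) = 0.04545 / 0.52045 = 0.087.

Posterior probability ≈ 0.087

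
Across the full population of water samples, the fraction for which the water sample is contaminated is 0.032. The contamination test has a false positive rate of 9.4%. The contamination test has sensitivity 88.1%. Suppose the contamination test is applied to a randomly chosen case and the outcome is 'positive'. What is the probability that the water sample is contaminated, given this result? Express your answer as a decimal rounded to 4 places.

Let H be the event that the water sample is contaminated. P(H) = 0.032, so P(¬H) = 0.968. With E the 'positive' result, P(E|H) = 0.881 and P(E|¬H) = 0.094.
P(E) = 0.881·0.032 + 0.094·0.968 = 0.028192 + 0.090992 = 0.11918.
By Bayes' theorem, P(H|E) = 0.028192 / 0.11918 = 0.2365.

P(H | E) ≈ 0.2365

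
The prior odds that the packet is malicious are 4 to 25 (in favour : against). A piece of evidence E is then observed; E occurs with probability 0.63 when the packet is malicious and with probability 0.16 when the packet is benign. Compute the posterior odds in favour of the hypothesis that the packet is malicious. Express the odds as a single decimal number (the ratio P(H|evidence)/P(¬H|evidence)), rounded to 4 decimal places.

Prior odds = 4/25 = 0.16000.
Likelihood ratio for E = 0.63/0.16 = 3.9375.
Posterior odds = prior odds × LR = 0.63000.

Posterior odds ≈ 0.6300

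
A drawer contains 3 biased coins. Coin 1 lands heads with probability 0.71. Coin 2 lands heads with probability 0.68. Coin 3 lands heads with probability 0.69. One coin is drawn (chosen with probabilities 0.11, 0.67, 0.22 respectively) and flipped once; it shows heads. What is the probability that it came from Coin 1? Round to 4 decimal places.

Tabulate prior·likelihood by source: [1] prior 0.11, lik 0.71, product 0.07810; [2] prior 0.67, lik 0.68, product 0.4556; [3] prior 0.22, lik 0.69, product 0.1518.
Normalizing constant = 0.68550; the posterior for Coin 1 is its product over the sum, 0.07810/0.68550 = 0.1139.

Posterior probability ≈ 0.1139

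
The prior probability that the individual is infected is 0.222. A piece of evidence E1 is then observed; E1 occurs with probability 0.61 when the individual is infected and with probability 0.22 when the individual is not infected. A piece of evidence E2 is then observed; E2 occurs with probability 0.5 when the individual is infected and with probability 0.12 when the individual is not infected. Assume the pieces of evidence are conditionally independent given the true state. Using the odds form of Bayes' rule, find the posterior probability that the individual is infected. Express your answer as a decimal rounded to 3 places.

Posterior probability ≈ 0.767

Prior odds = 0.222/(1−0.222) = 0.28535. In log-odds, ln(0.28535) = -1.2540.
Add log likelihood ratios: ln(2.7727) + ln(4.1667) = 2.4469.
Posterior log-odds = 1.1929, so posterior odds = exp(1.1929) = 3.2966. Converting, P(H|E) = 3.2966/4.2966 = 0.767.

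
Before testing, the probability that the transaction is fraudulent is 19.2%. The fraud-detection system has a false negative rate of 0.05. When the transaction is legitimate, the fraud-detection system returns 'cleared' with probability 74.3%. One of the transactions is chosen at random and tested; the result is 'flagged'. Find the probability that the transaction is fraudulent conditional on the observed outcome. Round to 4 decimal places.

Write H for 'the transaction is fraudulent'. Prior odds H:¬H = 0.192/0.808 = 0.23762. For the 'flagged' outcome, the likelihood ratio is 0.95/0.257 = 3.6965.
Posterior odds = 0.23762 × 3.6965 = 0.87838, so P(H|E) = 0.87838/(1+0.87838) = 0.4676.

P(H | E) ≈ 0.4676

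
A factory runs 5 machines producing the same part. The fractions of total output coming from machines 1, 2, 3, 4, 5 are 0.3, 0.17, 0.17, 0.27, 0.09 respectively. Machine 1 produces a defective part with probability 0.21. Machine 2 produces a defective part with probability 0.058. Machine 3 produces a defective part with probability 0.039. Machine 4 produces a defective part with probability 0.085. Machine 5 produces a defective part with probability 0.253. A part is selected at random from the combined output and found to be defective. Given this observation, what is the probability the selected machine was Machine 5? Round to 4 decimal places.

Posterior probability ≈ 0.1819

P(defective|M1) = 0.21; P(defective|M2) = 0.058; P(defective|M3) = 0.039; P(defective|M4) = 0.085; P(defective|M5) = 0.253.
Prior × likelihood for each source: 0.3·0.21=0.06300, 0.17·0.058=0.009860, 0.17·0.039=0.006630, 0.27·0.085=0.02295, 0.09·0.253=0.02277. Summing gives P(defective) = 0.12521.
P(Machine 5 | defective) = 0.02277 / 0.12521 = 0.1819.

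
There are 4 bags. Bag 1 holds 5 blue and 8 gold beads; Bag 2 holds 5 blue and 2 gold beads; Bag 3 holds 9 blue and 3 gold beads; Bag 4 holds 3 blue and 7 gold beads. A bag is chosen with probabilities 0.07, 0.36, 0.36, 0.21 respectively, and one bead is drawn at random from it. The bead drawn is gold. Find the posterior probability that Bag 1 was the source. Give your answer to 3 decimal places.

Tabulate prior·likelihood by source: [1] prior 0.07, lik 0.6154, product 0.04308; [2] prior 0.36, lik 0.2857, product 0.1029; [3] prior 0.36, lik 0.25, product 0.09000; [4] prior 0.21, lik 0.7, product 0.1470.
Normalizing constant = 0.38293; the posterior for Bag 1 is its product over the sum, 0.04308/0.38293 = 0.112.

Posterior probability ≈ 0.112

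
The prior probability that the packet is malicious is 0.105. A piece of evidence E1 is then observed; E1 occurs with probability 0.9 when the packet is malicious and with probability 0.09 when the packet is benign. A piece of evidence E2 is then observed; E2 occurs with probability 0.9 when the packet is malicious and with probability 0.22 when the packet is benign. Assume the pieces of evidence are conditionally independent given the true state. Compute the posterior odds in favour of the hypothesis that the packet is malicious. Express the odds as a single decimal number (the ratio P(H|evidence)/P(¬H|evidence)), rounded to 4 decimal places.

Prior odds = 0.105/(1−0.105) = 0.11732.
Likelihood ratio for E1 = 0.9/0.09 = 10.000.
Likelihood ratio for E2 = 0.9/0.22 = 4.0909.
Posterior odds = prior odds × LR₁ × LR₂ = 4.7994.

Posterior odds ≈ 4.7994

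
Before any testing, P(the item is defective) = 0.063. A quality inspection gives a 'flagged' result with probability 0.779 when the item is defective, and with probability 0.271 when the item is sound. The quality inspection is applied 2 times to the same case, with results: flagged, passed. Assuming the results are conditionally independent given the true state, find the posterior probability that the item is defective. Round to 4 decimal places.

Posterior P(H) ≈ 0.0553

With H the event that the item is defective, the joint likelihood of the observed sequence is P(data|H) = 0.779·0.221 = 0.17216 and P(data|¬H) = 0.271·0.729 = 0.19756.
Bayes: P(H|data) = 0.063·0.17216 / (0.063·0.17216 + 0.937·0.19756) = 0.010846/0.19596 = 0.0553.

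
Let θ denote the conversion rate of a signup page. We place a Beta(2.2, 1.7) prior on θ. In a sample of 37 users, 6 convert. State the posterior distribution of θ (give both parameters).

Posterior: Beta(8.2, 32.7)

The binomial likelihood is conjugate to the Beta prior: with 6 successes and 31 failures, the posterior is Beta(2.2+6, 1.7+31) = Beta(8.2, 32.7).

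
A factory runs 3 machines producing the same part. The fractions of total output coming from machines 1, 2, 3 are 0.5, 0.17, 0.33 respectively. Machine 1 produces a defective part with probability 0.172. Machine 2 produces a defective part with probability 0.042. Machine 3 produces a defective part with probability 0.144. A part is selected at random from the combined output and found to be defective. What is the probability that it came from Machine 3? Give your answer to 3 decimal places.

P(defective|M1) = 0.172; P(defective|M2) = 0.042; P(defective|M3) = 0.144.
Prior × likelihood for each source: 0.5·0.172=0.08600, 0.17·0.042=0.007140, 0.33·0.144=0.04752. Summing gives P(defective) = 0.14066.
P(Machine 3 | defective) = 0.04752 / 0.14066 = 0.338.

Posterior probability ≈ 0.338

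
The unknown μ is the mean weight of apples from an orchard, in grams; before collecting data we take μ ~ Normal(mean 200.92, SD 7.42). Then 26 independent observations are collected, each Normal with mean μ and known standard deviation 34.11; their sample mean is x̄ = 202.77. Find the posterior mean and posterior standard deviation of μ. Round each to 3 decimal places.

With known σ, the Normal prior is conjugate. Weight on the data is w = (n/σ²)/(n/σ² + 1/τ₀²) = 0.0223465/(0.0223465+0.0181632) = 0.55163.
Posterior mean = w·x̄ + (1−w)·μ₀ = 0.55163·202.77 + 0.44837·200.92 = 201.941. Posterior variance = 1/(0.0223465+0.0181632) = 24.6854, so SD = 4.968.

Posterior mean ≈ 201.941; posterior SD ≈ 4.968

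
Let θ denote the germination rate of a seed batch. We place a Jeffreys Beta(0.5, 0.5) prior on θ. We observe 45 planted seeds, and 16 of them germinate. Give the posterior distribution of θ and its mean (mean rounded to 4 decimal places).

Observing 16 successes and 29 failures updates Beta(0.5, 0.5) by adding the success and failure counts to the two shape parameters: α = 0.5+16 = 16.5, β = 0.5+29 = 29.5.
Posterior mean = α/(α+β) = 16.5/46 = 0.3587.

Posterior: Beta(16.5, 29.5); mean ≈ 0.3587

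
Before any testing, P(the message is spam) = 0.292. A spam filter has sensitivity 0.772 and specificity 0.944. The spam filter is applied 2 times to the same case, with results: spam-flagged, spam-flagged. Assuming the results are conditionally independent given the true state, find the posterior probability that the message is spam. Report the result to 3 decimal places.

With H the event that the message is spam, the joint likelihood of the observed sequence is P(data|H) = 0.772·0.772 = 0.59598 and P(data|¬H) = 0.056·0.056 = 0.0031360.
Bayes: P(H|data) = 0.292·0.59598 / (0.292·0.59598 + 0.708·0.0031360) = 0.17403/0.17625 = 0.9874.

Posterior P(H) ≈ 0.987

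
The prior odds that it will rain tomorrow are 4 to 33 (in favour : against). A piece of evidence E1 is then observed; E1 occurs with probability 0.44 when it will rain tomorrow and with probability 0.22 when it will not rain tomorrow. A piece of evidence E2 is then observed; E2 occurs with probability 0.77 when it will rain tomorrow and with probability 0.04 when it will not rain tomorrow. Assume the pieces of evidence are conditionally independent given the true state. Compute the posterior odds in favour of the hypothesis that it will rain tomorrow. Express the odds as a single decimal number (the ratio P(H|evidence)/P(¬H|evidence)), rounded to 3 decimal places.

Prior odds = 4/33 = 0.12121. In log-odds, ln(0.12121) = -2.1102.
Add log likelihood ratios: ln(2.0000) + ln(19.250) = 3.6507.
Posterior log-odds = 1.5404, so posterior odds = exp(1.5404) = 4.6667.

Posterior odds ≈ 4.667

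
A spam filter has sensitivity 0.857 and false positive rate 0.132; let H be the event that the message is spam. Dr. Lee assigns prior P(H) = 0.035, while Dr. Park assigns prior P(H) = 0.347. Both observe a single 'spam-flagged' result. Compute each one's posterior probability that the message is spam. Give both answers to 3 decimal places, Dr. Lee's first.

P('+'|H) = 0.857, P('+'|¬H) = 0.132.
Dr. Lee: numerator 0.857·0.035 = 0.029995; evidence = 0.029995+0.132·0.965 = 0.15737; posterior = 0.191.
Dr. Park: numerator 0.857·0.347 = 0.29738; evidence = 0.29738+0.132·0.653 = 0.38357; posterior = 0.775.

Dr. Lee: 0.191; Dr. Park: 0.775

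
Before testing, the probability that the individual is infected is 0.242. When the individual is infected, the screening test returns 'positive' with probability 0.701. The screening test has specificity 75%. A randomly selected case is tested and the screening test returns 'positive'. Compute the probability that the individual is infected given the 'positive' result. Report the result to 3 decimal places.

Let H be the event that the individual is infected. P(H) = 0.242, so P(¬H) = 0.758. With E the 'positive' result, P(E|H) = 0.701 and P(E|¬H) = 0.25.
P(E) = 0.701·0.242 + 0.25·0.758 = 0.16964 + 0.18950 = 0.35914.
By Bayes' theorem, P(H|E) = 0.16964 / 0.35914 = 0.472.

P(H | E) ≈ 0.472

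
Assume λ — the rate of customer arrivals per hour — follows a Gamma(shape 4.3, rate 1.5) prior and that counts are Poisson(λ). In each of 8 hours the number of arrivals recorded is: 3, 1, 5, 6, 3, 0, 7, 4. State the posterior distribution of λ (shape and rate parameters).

Total count ∑xᵢ = 29 over n = 8 hours.
Gamma is conjugate to the Poisson likelihood: posterior is Gamma(shape = 4.3+29 = 33.3, rate = 1.5+8 = 9.5).

Posterior: Gamma(shape=33.3, rate=9.5)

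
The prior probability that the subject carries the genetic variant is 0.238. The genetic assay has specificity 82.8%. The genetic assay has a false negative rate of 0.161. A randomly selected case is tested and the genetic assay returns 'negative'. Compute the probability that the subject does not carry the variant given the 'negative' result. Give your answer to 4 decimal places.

Write H for 'the subject carries the genetic variant'. Prior odds H:¬H = 0.238/0.762 = 0.31234. For the 'negative' outcome, the likelihood ratio is 0.161/0.828 = 0.19444.
Posterior odds = 0.31234 × 0.19444 = 0.060732, so P(H|E) = 0.060732/(1+0.060732) = 0.0573. Then P(¬H|E) = 1 − 0.0573 = 0.9427.

P(¬H | E) ≈ 0.9427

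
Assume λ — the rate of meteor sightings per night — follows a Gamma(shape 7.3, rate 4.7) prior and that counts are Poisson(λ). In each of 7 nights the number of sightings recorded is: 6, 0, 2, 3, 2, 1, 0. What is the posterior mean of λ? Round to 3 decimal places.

Posterior mean ≈ 1.821

The Poisson likelihood adds the total count to the shape and the number of exposure periods to the rate. Here ∑xᵢ = 14 and n = 7, so shape 7.3→21.3 and rate 4.7→11.7.
E[λ | data] = 21.3/11.7 = 1.821.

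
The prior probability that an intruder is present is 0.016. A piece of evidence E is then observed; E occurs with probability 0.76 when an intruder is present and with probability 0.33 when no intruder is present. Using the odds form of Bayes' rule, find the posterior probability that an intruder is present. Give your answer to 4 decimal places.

Prior odds = 0.016/(1−0.016) = 0.016260.
Likelihood ratio for E = 0.76/0.33 = 2.3030.
Posterior odds = prior odds × LR = 0.037448.
Posterior probability = odds/(1+odds) = 0.037448/1.0374 = 0.0361.

Posterior probability ≈ 0.0361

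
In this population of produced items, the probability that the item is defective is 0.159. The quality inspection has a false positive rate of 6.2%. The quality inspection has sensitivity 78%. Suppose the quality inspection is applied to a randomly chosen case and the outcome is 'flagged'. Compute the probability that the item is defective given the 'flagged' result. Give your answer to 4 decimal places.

P(H | E) ≈ 0.7040

Let H be the event that the item is defective. P(H) = 0.159, so P(¬H) = 0.841. With E the 'flagged' result, P(E|H) = 0.78 and P(E|¬H) = 0.062.
P(E) = 0.78·0.159 + 0.062·0.841 = 0.12402 + 0.052142 = 0.17616.
By Bayes' theorem, P(H|E) = 0.12402 / 0.17616 = 0.7040.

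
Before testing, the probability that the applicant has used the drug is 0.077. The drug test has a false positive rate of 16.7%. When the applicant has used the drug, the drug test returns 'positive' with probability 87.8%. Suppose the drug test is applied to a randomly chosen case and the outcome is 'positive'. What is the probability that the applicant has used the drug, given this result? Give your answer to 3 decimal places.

Write H for 'the applicant has used the drug'. Prior odds H:¬H = 0.077/0.923 = 0.083424. For the 'positive' outcome, the likelihood ratio is 0.878/0.167 = 5.2575.
Posterior odds = 0.083424 × 5.2575 = 0.43860, so P(H|E) = 0.43860/(1+0.43860) = 0.305.

P(H | E) ≈ 0.305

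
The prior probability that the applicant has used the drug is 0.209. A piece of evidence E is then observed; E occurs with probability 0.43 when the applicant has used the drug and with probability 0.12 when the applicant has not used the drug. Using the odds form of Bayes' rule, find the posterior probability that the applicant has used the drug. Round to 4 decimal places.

Posterior probability ≈ 0.4863

Prior odds = 0.209/(1−0.209) = 0.26422. In log-odds, ln(0.26422) = -1.3310.
Add log likelihood ratio: ln(3.5833) = 1.2763.
Posterior log-odds = -0.054670, so posterior odds = exp(-0.054670) = 0.94680. Converting, P(H|E) = 0.94680/1.9468 = 0.4863.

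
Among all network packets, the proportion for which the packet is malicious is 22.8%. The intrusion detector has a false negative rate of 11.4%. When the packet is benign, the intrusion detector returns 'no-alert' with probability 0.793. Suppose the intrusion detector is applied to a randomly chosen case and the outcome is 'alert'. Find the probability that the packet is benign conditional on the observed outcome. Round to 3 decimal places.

P(¬H | E) ≈ 0.442

Write H for 'the packet is malicious'. Prior odds H:¬H = 0.228/0.772 = 0.29534. For the 'alert' outcome, the likelihood ratio is 0.886/0.207 = 4.2802.
Posterior odds = 0.29534 × 4.2802 = 1.2641, so P(H|E) = 1.2641/(1+1.2641) = 0.558. Then P(¬H|E) = 1 − 0.558 = 0.442.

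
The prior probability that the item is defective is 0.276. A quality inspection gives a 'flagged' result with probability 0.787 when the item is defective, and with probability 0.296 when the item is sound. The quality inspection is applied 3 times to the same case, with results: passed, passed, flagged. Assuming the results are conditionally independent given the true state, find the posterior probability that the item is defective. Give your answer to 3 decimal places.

Posterior P(H) ≈ 0.085

Let H be the event that the item is defective; start with P(H) = 0.276. P('flagged'|H) = 0.787, P('flagged'|¬H) = 0.296.
Update on result 1 ('passed'): P(H) ← 0.213·0.2760 / (0.213·0.2760 + 0.704·0.7240) = 0.058788/0.56848 = 0.1034.
Update on result 2 ('passed'): P(H) ← 0.213·0.1034 / (0.213·0.1034 + 0.704·0.8966) = 0.022027/0.65322 = 0.0337.
Update on result 3 ('flagged'): P(H) ← 0.787·0.0337 / (0.787·0.0337 + 0.296·0.9663) = 0.026538/0.31256 = 0.0849.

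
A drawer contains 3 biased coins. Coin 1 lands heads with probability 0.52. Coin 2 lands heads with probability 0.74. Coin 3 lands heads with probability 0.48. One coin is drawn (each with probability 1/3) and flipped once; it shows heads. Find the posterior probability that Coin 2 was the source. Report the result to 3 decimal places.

Tabulate prior·likelihood by source: [1] prior 0.333333, lik 0.52, product 0.1733; [2] prior 0.333333, lik 0.74, product 0.2467; [3] prior 0.333333, lik 0.48, product 0.1600.
Normalizing constant = 0.58000; the posterior for Coin 2 is its product over the sum, 0.2467/0.58000 = 0.425.

Posterior probability ≈ 0.425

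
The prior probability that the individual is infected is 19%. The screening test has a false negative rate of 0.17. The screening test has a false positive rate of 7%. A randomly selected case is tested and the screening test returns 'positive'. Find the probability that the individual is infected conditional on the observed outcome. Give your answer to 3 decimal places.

P(H | E) ≈ 0.736

Let H be the event that the individual is infected. P(H) = 0.19, so P(¬H) = 0.81. With E the 'positive' result, P(E|H) = 0.83 and P(E|¬H) = 0.07.
P(E) = 0.83·0.19 + 0.07·0.81 = 0.15770 + 0.056700 = 0.21440.
By Bayes' theorem, P(H|E) = 0.15770 / 0.21440 = 0.736.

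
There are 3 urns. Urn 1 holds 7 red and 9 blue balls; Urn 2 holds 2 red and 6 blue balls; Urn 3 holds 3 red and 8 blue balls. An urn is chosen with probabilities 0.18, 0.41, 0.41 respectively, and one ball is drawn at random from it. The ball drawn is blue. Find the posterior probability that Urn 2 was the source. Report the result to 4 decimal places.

Posterior probability ≈ 0.4350

Tabulate prior·likelihood by source: [1] prior 0.18, lik 0.5625, product 0.1012; [2] prior 0.41, lik 0.75, product 0.3075; [3] prior 0.41, lik 0.7273, product 0.2982.
Normalizing constant = 0.70693; the posterior for Urn 2 is its product over the sum, 0.3075/0.70693 = 0.4350.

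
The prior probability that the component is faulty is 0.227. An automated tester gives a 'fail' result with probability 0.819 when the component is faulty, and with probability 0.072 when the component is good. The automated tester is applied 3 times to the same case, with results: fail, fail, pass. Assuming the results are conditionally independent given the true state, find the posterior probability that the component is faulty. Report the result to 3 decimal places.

Let H be the event that the component is faulty; start with P(H) = 0.227. P('fail'|H) = 0.819, P('fail'|¬H) = 0.072.
Update on result 1 ('fail'): P(H) ← 0.819·0.2270 / (0.819·0.2270 + 0.072·0.7730) = 0.18591/0.24157 = 0.7696.
Update on result 2 ('fail'): P(H) ← 0.819·0.7696 / (0.819·0.7696 + 0.072·0.2304) = 0.63031/0.64690 = 0.9744.
Update on result 3 ('pass'): P(H) ← 0.181·0.9744 / (0.181·0.9744 + 0.928·0.0256) = 0.17636/0.20016 = 0.8811.

Posterior P(H) ≈ 0.881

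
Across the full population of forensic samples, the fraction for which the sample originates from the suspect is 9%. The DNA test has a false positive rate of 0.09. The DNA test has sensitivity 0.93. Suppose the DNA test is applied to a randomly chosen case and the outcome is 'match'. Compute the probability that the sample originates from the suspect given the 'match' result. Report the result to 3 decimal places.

Write H for 'the sample originates from the suspect'. Prior odds H:¬H = 0.09/0.91 = 0.098901. For the 'match' outcome, the likelihood ratio is 0.93/0.09 = 10.333.
Posterior odds = 0.098901 × 10.333 = 1.0220, so P(H|E) = 1.0220/(1+1.0220) = 0.505.

P(H | E) ≈ 0.505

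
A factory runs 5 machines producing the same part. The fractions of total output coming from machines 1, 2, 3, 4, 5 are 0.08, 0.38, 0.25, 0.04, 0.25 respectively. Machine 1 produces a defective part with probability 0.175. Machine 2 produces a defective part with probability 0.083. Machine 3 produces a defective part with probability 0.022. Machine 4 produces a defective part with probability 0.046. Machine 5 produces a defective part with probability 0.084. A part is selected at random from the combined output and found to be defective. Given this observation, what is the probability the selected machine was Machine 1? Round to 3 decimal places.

Posterior probability ≈ 0.189

Tabulate prior·likelihood by source: [1] prior 0.08, lik 0.175, product 0.01400; [2] prior 0.38, lik 0.083, product 0.03154; [3] prior 0.25, lik 0.022, product 0.005500; [4] prior 0.04, lik 0.046, product 0.001840; [5] prior 0.25, lik 0.084, product 0.02100.
Normalizing constant = 0.073880; the posterior for Machine 1 is its product over the sum, 0.01400/0.073880 = 0.189.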